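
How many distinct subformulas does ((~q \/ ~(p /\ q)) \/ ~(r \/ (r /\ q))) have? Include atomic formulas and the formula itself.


Formula: ((~q \/ ~(p /\ q)) \/ ~(r \/ (r /\ q)))
Subformulas found:
  1. q
  2. r
  3. p
  4. ~q
  5. (p /\ q)
  6. (r /\ q)
  7. ~(p /\ q)
  8. (r \/ (r /\ q))
  9. ~(r \/ (r /\ q))
  10. (~q \/ ~(p /\ q))
  11. ((~q \/ ~(p /\ q)) \/ ~(r \/ (r /\ q)))
Total distinct subformulas = 11

11


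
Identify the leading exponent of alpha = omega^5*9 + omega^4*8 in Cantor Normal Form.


CNF: omega^5*9 + omega^4*8
The leading term is omega^5*9, which has exponent 5.

5


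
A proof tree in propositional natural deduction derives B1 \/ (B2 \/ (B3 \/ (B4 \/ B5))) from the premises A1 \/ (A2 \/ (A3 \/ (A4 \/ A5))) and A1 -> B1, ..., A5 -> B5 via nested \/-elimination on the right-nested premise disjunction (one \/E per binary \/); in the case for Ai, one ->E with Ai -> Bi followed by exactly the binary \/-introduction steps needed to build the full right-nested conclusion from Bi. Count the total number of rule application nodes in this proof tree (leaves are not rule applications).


Constructive dilemma with 5 branches, all disjunctions right-nested:
- \/E: the premise has 4 binary \/, each eliminated once: 4 nodes.
- ->E: one per case (Ai with Ai -> Bi gives Bi): 5 nodes.
- \/I: in case i < n, Bi needs 1 step to form Bi \/ (B(i+1) \/ ...) and then i-1 steps to prepend B(i-1), ..., B1, i.e. i steps; in case i = n, B5 needs 4 prepend steps.
  \/I total = (1 + 2 + ... + 4) + 4 = 10 + 4 = 14 nodes.
Total = 4 + 5 + 14 = 23

23


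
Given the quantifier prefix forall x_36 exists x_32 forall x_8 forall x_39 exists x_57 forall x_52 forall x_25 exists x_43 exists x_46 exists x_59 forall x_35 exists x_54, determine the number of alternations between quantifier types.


Walk the prefix and count type changes:
  position 1: forall -> exists <-- alternation
  position 2: exists -> forall <-- alternation
  position 3: forall -> forall
  position 4: forall -> exists <-- alternation
  position 5: exists -> forall <-- alternation
  position 6: forall -> forall
  position 7: forall -> exists <-- alternation
  position 8: exists -> exists
  position 9: exists -> exists
  position 10: exists -> forall <-- alternation
  position 11: forall -> exists <-- alternation
Total alternations = 7

7


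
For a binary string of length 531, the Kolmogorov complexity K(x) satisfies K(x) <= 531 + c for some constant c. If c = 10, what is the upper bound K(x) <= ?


K(x) <= |x| + c = 531 + 10 = 541

541


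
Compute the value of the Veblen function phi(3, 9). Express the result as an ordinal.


phi(3, 9):
phi(3, beta) = eta_beta (the beta-th eta number, fixed point of zeta).
phi(3, 9) = eta_9

eta_9


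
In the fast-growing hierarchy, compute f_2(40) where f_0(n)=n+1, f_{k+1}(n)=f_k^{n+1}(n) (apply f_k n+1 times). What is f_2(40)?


f_2(40) = f_1^41(40)
f_1(m) = 2m + 1.
Iterating: f_1^k(n) = 2^k*(n+1) - 1.
f_2(40) = 2^41*(40+1) - 1 = 2199023255552*41 - 1 = 90159953477631

90159953477631


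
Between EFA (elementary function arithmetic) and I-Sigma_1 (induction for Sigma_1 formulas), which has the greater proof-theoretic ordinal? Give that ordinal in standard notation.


Proof-theoretic ordinal of EFA (elementary function arithmetic): omega^3
Proof-theoretic ordinal of I-Sigma_1 (induction for Sigma_1 formulas): omega^omega
Comparing: omega^3 < omega^omega.
The larger ordinal is omega^omega (from I-Sigma_1 (induction for Sigma_1 formulas)).

omega^omega


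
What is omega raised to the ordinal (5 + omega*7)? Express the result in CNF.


omega^(5 + omega*7):
In ordinal addition a term is absorbed by a following term of strictly larger exponent: 0 < 1, so 5 + omega*7 = omega*7.
omega raised to a CNF ordinal is a single CNF term: Result = omega^(omega*7)

omega^(omega*7)


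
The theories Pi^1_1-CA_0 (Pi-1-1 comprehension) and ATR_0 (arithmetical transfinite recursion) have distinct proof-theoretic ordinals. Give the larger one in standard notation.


Proof-theoretic ordinal of Pi^1_1-CA_0 (Pi-1-1 comprehension): psi_0(Omega_omega)
Proof-theoretic ordinal of ATR_0 (arithmetical transfinite recursion): Gamma_0
Comparing: Gamma_0 < psi_0(Omega_omega).
The larger ordinal is psi_0(Omega_omega) (from Pi^1_1-CA_0 (Pi-1-1 comprehension)).

psi_0(Omega_omega)


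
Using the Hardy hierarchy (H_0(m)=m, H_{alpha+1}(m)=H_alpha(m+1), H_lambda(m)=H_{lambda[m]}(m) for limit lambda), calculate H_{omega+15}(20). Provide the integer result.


H_{omega+15}(20):
Unwind the 15 successor steps: H_{omega+15}(20) = H_omega(20+15) = H_omega(35).
H_omega(m) = H_m(m) = m + m = 2m.
Result = 2 * 35 = 70

70


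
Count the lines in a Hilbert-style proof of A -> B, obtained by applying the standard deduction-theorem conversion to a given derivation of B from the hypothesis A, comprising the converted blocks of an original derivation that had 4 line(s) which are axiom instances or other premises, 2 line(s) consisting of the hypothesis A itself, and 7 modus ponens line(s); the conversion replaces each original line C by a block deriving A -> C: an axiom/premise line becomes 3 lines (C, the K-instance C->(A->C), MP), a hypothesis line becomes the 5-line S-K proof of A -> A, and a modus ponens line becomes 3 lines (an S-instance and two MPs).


Deduction-theorem conversion, block by block:
- 4 axiom/premise lines -> 3 lines each = 12
- 2 hypothesis lines -> 5 lines each (identity proof A->A) = 10
- 7 MP lines -> 3 lines each (S-instance, MP, MP) = 21
Total = 12 + 10 + 21 = 43 lines.

43


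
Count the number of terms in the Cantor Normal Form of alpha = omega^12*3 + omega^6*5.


CNF: omega^12*3 + omega^6*5
Count the summands separated by '+':
  term 1: omega^12*3
  term 2: omega^6*5
Total terms = 2

2


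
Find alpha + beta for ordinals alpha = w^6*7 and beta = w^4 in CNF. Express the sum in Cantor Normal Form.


Ordinal addition w^6*7 + w^4:
Leading exponent of alpha (6) > leading exponent of beta (4).
Since alpha's term has higher exponent than beta's leading term,
the sum is simply alpha followed by beta.
Result = w^6*7 + w^4

w^6*7 + w^4


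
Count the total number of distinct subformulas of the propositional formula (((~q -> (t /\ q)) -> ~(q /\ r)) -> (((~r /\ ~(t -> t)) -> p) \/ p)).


Formula: (((~q -> (t /\ q)) -> ~(q /\ r)) -> (((~r /\ ~(t -> t)) -> p) \/ p))
Subformulas found:
  1. r
  2. q
  3. t
  4. p
  5. ~r
  6. ~q
  7. (t -> t)
  8. (q /\ r)
  9. (t /\ q)
  10. ~(q /\ r)
  11. ~(t -> t)
  12. (~q -> (t /\ q))
  13. (~r /\ ~(t -> t))
  14. ((~r /\ ~(t -> t)) -> p)
  15. ((~q -> (t /\ q)) -> ~(q /\ r))
  16. (((~r /\ ~(t -> t)) -> p) \/ p)
  17. (((~q -> (t /\ q)) -> ~(q /\ r)) -> (((~r /\ ~(t -> t)) -> p) \/ p))
Total distinct subformulas = 17

17


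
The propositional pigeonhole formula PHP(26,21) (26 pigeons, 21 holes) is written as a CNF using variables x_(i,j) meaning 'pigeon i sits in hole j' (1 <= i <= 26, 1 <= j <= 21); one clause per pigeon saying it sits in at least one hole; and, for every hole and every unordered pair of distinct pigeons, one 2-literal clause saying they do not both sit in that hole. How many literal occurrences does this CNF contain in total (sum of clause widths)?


PHP(26,21): 26 pigeons, 21 holes, 26*21 = 546 variables.
- pigeon clauses: one per pigeon -> 26 clauses of width 21 -> 546 literals
- hole clauses: 21 holes * C(26,2) = 21 * 325 -> 6825 clauses of width 2 -> 13650 literals
Total literal occurrences = 546 + 13650 = 14196

14196


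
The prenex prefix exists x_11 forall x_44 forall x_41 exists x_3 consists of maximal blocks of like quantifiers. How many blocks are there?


Alternations = 2.
Blocks = alternations + 1 = 3

3


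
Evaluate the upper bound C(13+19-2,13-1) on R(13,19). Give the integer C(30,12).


R(13,19) <= C(13+19-2, 13-1) = C(30, 12)
C(30, 12) = 30! / (12! * 18!)
= 86493225

86493225


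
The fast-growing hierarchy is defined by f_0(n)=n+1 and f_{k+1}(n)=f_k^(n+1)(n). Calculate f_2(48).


f_2(48) = f_1^49(48)
f_1(m) = 2m + 1.
Iterating: f_1^k(n) = 2^k*(n+1) - 1.
f_2(48) = 2^49*(48+1) - 1 = 562949953421312*49 - 1 = 27584547717644287

27584547717644287


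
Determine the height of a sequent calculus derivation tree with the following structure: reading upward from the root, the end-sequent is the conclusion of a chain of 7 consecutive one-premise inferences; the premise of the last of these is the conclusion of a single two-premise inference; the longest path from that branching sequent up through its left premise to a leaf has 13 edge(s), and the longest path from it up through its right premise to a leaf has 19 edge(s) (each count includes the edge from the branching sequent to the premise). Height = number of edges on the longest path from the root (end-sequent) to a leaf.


Longest path through the left premise: 13 edges (measured from the branching sequent)
Longest path through the right premise: 19 edges
Height of the subtree rooted at the branching sequent: max(13, 19) = 19
The branching sequent sits 7 edges above the root (the chain of one-premise inferences), so height = 19 + 7 = 26

26


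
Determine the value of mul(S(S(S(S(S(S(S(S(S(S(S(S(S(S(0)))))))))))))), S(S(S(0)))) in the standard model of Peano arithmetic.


mul(S^14(0), S^3(0)):
S^14(0) = 14
S^3(0) = 3
14 * 3 = 42

42


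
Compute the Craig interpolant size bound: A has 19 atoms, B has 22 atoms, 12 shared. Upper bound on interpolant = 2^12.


Shared atoms = 12
Craig interpolant size bound = 2^12
= 4096

4096


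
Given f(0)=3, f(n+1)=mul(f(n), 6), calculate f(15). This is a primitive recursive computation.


f(0) = 3
f(1) = mul(f(0), 6) = mul(3, 6) = 18
f(2) = mul(f(1), 6) = mul(18, 6) = 108
f(3) = mul(f(2), 6) = mul(108, 6) = 648
f(4) = mul(f(3), 6) = mul(648, 6) = 3888
f(5) = mul(f(4), 6) = mul(3888, 6) = 23328
f(6) = mul(f(5), 6) = mul(23328, 6) = 139968
f(7) = mul(f(6), 6) = mul(139968, 6) = 839808
f(8) = mul(f(7), 6) = mul(839808, 6) = 5038848
f(9) = mul(f(8), 6) = mul(5038848, 6) = 30233088
f(10) = mul(f(9), 6) = mul(30233088, 6) = 181398528
f(11) = mul(f(10), 6) = mul(181398528, 6) = 1088391168
f(12) = mul(f(11), 6) = mul(1088391168, 6) = 6530347008
f(13) = mul(f(12), 6) = mul(6530347008, 6) = 39182082048
f(14) = mul(f(13), 6) = mul(39182082048, 6) = 235092492288
f(15) = mul(f(14), 6) = mul(235092492288, 6) = 1410554953728


1410554953728


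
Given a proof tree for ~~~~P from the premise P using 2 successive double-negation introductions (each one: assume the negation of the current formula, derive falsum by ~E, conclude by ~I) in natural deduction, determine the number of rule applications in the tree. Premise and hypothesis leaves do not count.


Each double-negation introduction (from C infer ~~C) uses 2 inference nodes: one ~E (C and ~C give falsum) and one ~I (discharge ~C).
2 double negations = 2 * 2 = 4 inference nodes.

4


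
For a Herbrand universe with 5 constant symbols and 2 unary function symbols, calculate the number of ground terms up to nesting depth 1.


Herbrand terms by depth:
Depth 0: 5 constants
Depth 1: 10 new terms (running total: 15)
Total distinct ground terms = 15

15


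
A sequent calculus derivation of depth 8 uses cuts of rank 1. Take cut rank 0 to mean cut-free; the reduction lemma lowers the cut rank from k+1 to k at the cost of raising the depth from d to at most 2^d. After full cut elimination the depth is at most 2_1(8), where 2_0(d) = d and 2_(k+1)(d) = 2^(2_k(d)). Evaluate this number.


Each rank reduction sends depth d to at most 2^d; cut rank r needs r reductions.
2_0(8) = 8
2_1(8) = 2^8 = 256
Cut-free depth bound = 256

256


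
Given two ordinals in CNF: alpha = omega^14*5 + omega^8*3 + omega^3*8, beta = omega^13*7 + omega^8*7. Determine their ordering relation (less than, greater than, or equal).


Compare term by term from highest exponent:
alpha = omega^14*5 + omega^8*3 + omega^3*8
beta = omega^13*7 + omega^8*7
Term 1: alpha has omega^14*5, beta has omega^13*7
Term 2: alpha has omega^8*3, beta has omega^8*7
Term 3: alpha has omega^3*8, beta has omega^0*0
Result: alpha > beta

alpha > beta


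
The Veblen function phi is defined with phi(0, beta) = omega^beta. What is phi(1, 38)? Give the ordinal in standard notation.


phi(1, 38):
phi(1, beta) = epsilon_beta (the beta-th epsilon number).
phi(1, 38) = epsilon_38

epsilon_38


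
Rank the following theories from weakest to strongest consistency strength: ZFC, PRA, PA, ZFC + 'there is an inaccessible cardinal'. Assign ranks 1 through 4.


Ordering by consistency strength:
1. PRA
2. PA
3. ZFC
4. ZFC + 'there is an inaccessible cardinal'


ZFC=3, PRA=1, PA=2, ZFC + 'there is an inaccessible cardinal'=4


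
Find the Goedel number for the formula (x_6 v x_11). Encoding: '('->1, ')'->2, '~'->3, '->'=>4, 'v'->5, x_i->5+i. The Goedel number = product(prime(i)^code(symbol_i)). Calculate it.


Formula: (x_6 v x_11)
Symbol codes: [1, 11, 5, 16, 2]
Primes: [2, 3, 5, 7, 11]
p_1^1 = 2^1 = 2
p_2^11 = 3^11 = 177147
p_3^5 = 5^5 = 3125
p_4^16 = 7^16 = 33232930569601
p_5^2 = 11^2 = 121
Product = 4452129925907413187418750

4452129925907413187418750


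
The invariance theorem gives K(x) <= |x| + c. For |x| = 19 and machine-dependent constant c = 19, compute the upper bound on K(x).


K(x) <= |x| + c = 19 + 19 = 38

38


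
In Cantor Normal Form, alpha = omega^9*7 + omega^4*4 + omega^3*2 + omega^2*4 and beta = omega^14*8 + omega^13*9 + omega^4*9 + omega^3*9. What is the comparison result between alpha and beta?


Compare term by term from highest exponent:
alpha = omega^9*7 + omega^4*4 + omega^3*2 + omega^2*4
beta = omega^14*8 + omega^13*9 + omega^4*9 + omega^3*9
Term 1: alpha has omega^9*7, beta has omega^14*8
Term 2: alpha has omega^4*4, beta has omega^13*9
Term 3: alpha has omega^3*2, beta has omega^4*9
Term 4: alpha has omega^2*4, beta has omega^3*9
Result: alpha < beta

alpha < beta


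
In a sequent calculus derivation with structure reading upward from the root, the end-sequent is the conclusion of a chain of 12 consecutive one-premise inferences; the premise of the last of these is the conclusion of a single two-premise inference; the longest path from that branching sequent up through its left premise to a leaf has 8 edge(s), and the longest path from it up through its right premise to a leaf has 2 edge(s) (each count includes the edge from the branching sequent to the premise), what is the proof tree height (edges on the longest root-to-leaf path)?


Longest path through the left premise: 8 edges (measured from the branching sequent)
Longest path through the right premise: 2 edges
Height of the subtree rooted at the branching sequent: max(8, 2) = 8
The branching sequent sits 12 edges above the root (the chain of one-premise inferences), so height = 8 + 12 = 20

20


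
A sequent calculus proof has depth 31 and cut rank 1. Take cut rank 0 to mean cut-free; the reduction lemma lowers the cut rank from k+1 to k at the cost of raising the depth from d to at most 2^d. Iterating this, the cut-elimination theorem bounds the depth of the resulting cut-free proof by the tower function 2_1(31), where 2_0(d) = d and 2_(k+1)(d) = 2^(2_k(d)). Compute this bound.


Each rank reduction sends depth d to at most 2^d; cut rank r needs r reductions.
2_0(31) = 31
2_1(31) = 2^31 = 2147483648
Cut-free depth bound = 2147483648

2147483648


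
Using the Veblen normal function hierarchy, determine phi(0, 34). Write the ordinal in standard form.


phi(0, 34):
phi(0, beta) = omega^beta by definition.
phi(0, 34) = omega^34

omega^34


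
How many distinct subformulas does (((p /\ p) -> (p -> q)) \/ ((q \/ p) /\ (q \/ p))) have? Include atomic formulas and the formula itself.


Formula: (((p /\ p) -> (p -> q)) \/ ((q \/ p) /\ (q \/ p)))
Subformulas found:
  1. q
  2. p
  3. (q \/ p)
  4. (p /\ p)
  5. (p -> q)
  6. ((p /\ p) -> (p -> q))
  7. ((q \/ p) /\ (q \/ p))
  8. (((p /\ p) -> (p -> q)) \/ ((q \/ p) /\ (q \/ p)))
Total distinct subformulas = 8

8


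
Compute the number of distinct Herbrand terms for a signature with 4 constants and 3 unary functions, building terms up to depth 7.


Herbrand terms by depth:
Depth 0: 4 constants
Depth 1: 12 new terms (running total: 16)
Depth 2: 36 new terms (running total: 52)
Depth 3: 108 new terms (running total: 160)
Depth 4: 324 new terms (running total: 484)
Depth 5: 972 new terms (running total: 1456)
Depth 6: 2916 new terms (running total: 4372)
Depth 7: 8748 new terms (running total: 13120)
Total distinct ground terms = 13120

13120


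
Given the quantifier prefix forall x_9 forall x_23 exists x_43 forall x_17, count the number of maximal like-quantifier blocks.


Alternations = 2.
Blocks = alternations + 1 = 3

3


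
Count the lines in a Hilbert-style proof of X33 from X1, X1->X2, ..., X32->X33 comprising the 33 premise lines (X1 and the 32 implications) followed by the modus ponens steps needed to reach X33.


We have 33 premise lines: X1 and 32 implications.
Each implication is detached once by MP, giving 32 MP lines.
33 premise lines + 32 MP lines = 65 total lines.

65


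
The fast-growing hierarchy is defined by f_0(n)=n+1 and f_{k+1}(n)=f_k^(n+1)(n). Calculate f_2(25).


f_2(25) = f_1^26(25)
f_1(m) = 2m + 1.
Iterating: f_1^k(n) = 2^k*(n+1) - 1.
f_2(25) = 2^26*(25+1) - 1 = 67108864*26 - 1 = 1744830463

1744830463


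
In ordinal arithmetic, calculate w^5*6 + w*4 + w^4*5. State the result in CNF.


Ordinal addition (w^5*6 + w*4) + w^4*5:
alpha's leading term has exponent 5 > beta's exponent 4, so it survives.
alpha's tail term has exponent 1 < beta's exponent 4, so it is absorbed by beta.
In ordinal addition, any term followed by a strictly larger-exponent term is absorbed.
Result = w^5*6 + w^4*5

w^5*6 + w^4*5


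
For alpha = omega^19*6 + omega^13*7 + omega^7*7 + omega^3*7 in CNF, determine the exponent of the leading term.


CNF: omega^19*6 + omega^13*7 + omega^7*7 + omega^3*7
The leading term is omega^19*6, which has exponent 19.

19


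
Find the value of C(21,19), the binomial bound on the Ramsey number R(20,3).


R(20,3) <= C(20+3-2, 20-1) = C(21, 19)
C(21, 19) = 21! / (19! * 2!)
= 210

210


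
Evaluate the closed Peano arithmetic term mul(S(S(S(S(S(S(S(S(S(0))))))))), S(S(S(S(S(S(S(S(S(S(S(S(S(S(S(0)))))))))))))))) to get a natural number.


mul(S^9(0), S^15(0)):
S^9(0) = 9
S^15(0) = 15
9 * 15 = 135

135


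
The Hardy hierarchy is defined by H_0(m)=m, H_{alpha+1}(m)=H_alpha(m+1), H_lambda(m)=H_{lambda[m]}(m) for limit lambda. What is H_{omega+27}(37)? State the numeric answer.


H_{omega+27}(37):
Unwind the 27 successor steps: H_{omega+27}(37) = H_omega(37+27) = H_omega(64).
H_omega(m) = H_m(m) = m + m = 2m.
Result = 2 * 64 = 128

128


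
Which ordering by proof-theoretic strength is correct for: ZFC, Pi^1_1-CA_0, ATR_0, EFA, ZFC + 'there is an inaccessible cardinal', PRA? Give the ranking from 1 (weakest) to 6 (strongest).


Ordering by consistency strength:
1. EFA
2. PRA
3. ATR_0
4. Pi^1_1-CA_0
5. ZFC
6. ZFC + 'there is an inaccessible cardinal'


ZFC=5, Pi^1_1-CA_0=4, ATR_0=3, EFA=1, ZFC + 'there is an inaccessible cardinal'=6, PRA=2


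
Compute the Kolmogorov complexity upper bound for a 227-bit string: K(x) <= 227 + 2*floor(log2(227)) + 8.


floor(log2(227)) = 7
2 * 7 = 14
K(x) <= 227 + 14 + 8 = 249

249


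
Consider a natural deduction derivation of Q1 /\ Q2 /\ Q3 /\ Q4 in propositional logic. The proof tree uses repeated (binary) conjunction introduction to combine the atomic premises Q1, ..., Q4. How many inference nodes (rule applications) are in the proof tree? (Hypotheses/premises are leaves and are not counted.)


The target conjunction has 4 conjuncts, i.e. 3 binary /\ connectives.
Each conjunction-intro joins two pieces, so 4 atoms require 4-1 = 3 applications.
Total inference nodes = 3

3


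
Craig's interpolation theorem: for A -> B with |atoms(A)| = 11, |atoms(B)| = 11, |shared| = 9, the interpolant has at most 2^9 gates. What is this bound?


Shared atoms = 9
Craig interpolant size bound = 2^9
= 512

512


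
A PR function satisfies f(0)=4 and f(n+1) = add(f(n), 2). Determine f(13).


f(0) = 4
f(1) = add(f(0), 2) = add(4, 2) = 6
f(2) = add(f(1), 2) = add(6, 2) = 8
f(3) = add(f(2), 2) = add(8, 2) = 10
f(4) = add(f(3), 2) = add(10, 2) = 12
f(5) = add(f(4), 2) = add(12, 2) = 14
f(6) = add(f(5), 2) = add(14, 2) = 16
f(7) = add(f(6), 2) = add(16, 2) = 18
f(8) = add(f(7), 2) = add(18, 2) = 20
f(9) = add(f(8), 2) = add(20, 2) = 22
f(10) = add(f(9), 2) = add(22, 2) = 24
f(11) = add(f(10), 2) = add(24, 2) = 26
f(12) = add(f(11), 2) = add(26, 2) = 28
f(13) = add(f(12), 2) = add(28, 2) = 30


30


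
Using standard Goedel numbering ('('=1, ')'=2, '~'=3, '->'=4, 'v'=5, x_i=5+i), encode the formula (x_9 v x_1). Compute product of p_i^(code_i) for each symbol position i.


Formula: (x_9 v x_1)
Symbol codes: [1, 14, 5, 6, 2]
Primes: [2, 3, 5, 7, 11]
p_1^1 = 2^1 = 2
p_2^14 = 3^14 = 4782969
p_3^5 = 5^5 = 3125
p_4^6 = 7^6 = 117649
p_5^2 = 11^2 = 121
Product = 425550586910006250

425550586910006250


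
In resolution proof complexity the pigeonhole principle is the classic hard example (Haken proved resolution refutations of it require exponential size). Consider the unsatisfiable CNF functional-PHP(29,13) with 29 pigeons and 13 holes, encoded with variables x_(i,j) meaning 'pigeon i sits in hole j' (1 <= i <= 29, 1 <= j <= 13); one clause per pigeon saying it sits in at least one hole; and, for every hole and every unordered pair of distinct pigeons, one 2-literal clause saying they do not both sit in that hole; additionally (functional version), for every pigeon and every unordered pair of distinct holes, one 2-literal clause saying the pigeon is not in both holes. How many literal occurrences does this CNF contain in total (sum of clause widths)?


functional-PHP(29,13): 29 pigeons, 13 holes, 29*13 = 377 variables.
- pigeon clauses: one per pigeon -> 29 clauses of width 13 -> 377 literals
- hole clauses: 13 holes * C(29,2) = 13 * 406 -> 5278 clauses of width 2 -> 10556 literals
- functional clauses: 29 pigeons * C(13,2) = 29 * 78 -> 2262 clauses of width 2 -> 4524 literals
Total literal occurrences = 377 + 10556 + 4524 = 15457

15457


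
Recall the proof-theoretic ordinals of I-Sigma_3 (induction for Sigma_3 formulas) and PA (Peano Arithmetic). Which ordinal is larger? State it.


Proof-theoretic ordinal of I-Sigma_3 (induction for Sigma_3 formulas): omega^(omega^(omega^omega))
Proof-theoretic ordinal of PA (Peano Arithmetic): epsilon_0
Comparing: omega^(omega^(omega^omega)) < epsilon_0.
The larger ordinal is epsilon_0 (from PA (Peano Arithmetic)).

epsilon_0


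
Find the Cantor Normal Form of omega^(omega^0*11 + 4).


omega^(omega^0*11 + 4):
omega^0 = 1, so the exponent is 11 + 4 = 15 (finite ordinal addition).
Result = omega^15, already a single CNF term.

omega^15


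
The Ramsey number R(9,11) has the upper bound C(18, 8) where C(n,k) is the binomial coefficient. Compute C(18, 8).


R(9,11) <= C(9+11-2, 9-1) = C(18, 8)
C(18, 8) = 18! / (8! * 10!)
= 43758

43758


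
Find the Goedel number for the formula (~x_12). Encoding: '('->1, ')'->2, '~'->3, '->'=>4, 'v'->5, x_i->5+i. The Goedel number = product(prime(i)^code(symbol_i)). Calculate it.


Formula: (~x_12)
Symbol codes: [1, 3, 17, 2]
Primes: [2, 3, 5, 7]
p_1^1 = 2^1 = 2
p_2^3 = 3^3 = 27
p_3^17 = 5^17 = 762939453125
p_4^2 = 7^2 = 49
Product = 2018737792968750

2018737792968750


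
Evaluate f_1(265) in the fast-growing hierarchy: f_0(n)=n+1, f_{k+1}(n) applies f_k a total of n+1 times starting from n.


f_1(265) = f_0^266(265)
f_0 adds 1 each time, applied 266 times.
f_1(265) = 265 + 266 = 531

531


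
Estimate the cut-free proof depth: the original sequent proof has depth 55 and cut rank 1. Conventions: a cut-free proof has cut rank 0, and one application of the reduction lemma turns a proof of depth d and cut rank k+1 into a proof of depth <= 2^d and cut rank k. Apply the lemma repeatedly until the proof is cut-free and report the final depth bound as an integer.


Each rank reduction sends depth d to at most 2^d; cut rank r needs r reductions.
2_0(55) = 55
2_1(55) = 2^55 = 36028797018963968
Cut-free depth bound = 36028797018963968

36028797018963968


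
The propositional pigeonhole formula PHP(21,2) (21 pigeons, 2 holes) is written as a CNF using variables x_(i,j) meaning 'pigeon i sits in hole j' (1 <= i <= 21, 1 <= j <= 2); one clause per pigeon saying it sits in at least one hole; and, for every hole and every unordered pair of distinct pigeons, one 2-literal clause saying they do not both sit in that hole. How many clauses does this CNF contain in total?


PHP(21,2): 21 pigeons, 2 holes, 21*2 = 42 variables.
- pigeon clauses: one per pigeon -> 21 clauses
- hole clauses: 2 holes * C(21,2) = 2 * 210 -> 420 clauses
Total clauses = 21 + 420 = 441

441


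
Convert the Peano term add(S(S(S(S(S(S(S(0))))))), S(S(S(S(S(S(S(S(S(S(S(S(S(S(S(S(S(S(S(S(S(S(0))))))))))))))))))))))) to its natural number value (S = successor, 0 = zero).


add(S^7(0), S^22(0)):
S^7(0) = 7
S^22(0) = 22
7 + 22 = 29

29


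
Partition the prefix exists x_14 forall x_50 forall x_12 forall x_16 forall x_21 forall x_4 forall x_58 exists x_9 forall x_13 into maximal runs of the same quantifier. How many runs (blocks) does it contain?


Alternations = 3.
Blocks = alternations + 1 = 4

4


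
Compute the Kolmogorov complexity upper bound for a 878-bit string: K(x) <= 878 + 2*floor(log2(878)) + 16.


floor(log2(878)) = 9
2 * 9 = 18
K(x) <= 878 + 18 + 16 = 912

912


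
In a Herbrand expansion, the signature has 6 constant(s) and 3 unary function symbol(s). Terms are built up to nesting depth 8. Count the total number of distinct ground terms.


Herbrand terms by depth:
Depth 0: 6 constants
Depth 1: 18 new terms (running total: 24)
Depth 2: 54 new terms (running total: 78)
Depth 3: 162 new terms (running total: 240)
Depth 4: 486 new terms (running total: 726)
Depth 5: 1458 new terms (running total: 2184)
Depth 6: 4374 new terms (running total: 6558)
Depth 7: 13122 new terms (running total: 19680)
Depth 8: 39366 new terms (running total: 59046)
Total distinct ground terms = 59046

59046


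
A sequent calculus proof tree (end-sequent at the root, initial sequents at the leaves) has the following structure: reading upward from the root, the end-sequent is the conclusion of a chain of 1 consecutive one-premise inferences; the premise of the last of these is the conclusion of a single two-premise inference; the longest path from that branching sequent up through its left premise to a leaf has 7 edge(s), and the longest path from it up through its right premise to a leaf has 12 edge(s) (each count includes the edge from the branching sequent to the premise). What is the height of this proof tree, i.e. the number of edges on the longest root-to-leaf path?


Longest path through the left premise: 7 edges (measured from the branching sequent)
Longest path through the right premise: 12 edges
Height of the subtree rooted at the branching sequent: max(7, 12) = 12
The branching sequent sits 1 edges above the root (the chain of one-premise inferences), so height = 12 + 1 = 13

13


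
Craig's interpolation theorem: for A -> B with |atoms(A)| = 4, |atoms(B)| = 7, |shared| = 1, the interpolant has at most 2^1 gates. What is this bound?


Shared atoms = 1
Craig interpolant size bound = 2^1
= 2

2


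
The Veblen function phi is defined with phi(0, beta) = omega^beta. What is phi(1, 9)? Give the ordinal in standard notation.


phi(1, 9):
phi(1, beta) = epsilon_beta (the beta-th epsilon number).
phi(1, 9) = epsilon_9

epsilon_9


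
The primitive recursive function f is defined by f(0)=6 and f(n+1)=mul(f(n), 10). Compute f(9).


f(0) = 6
f(1) = mul(f(0), 10) = mul(6, 10) = 60
f(2) = mul(f(1), 10) = mul(60, 10) = 600
f(3) = mul(f(2), 10) = mul(600, 10) = 6000
f(4) = mul(f(3), 10) = mul(6000, 10) = 60000
f(5) = mul(f(4), 10) = mul(60000, 10) = 600000
f(6) = mul(f(5), 10) = mul(600000, 10) = 6000000
f(7) = mul(f(6), 10) = mul(6000000, 10) = 60000000
f(8) = mul(f(7), 10) = mul(60000000, 10) = 600000000
f(9) = mul(f(8), 10) = mul(600000000, 10) = 6000000000


6000000000


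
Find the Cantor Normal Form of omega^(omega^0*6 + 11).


omega^(omega^0*6 + 11):
omega^0 = 1, so the exponent is 6 + 11 = 17 (finite ordinal addition).
Result = omega^17, already a single CNF term.

omega^17


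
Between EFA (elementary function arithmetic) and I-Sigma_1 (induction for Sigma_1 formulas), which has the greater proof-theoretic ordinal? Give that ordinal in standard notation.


Proof-theoretic ordinal of EFA (elementary function arithmetic): omega^3
Proof-theoretic ordinal of I-Sigma_1 (induction for Sigma_1 formulas): omega^omega
Comparing: omega^3 < omega^omega.
The larger ordinal is omega^omega (from I-Sigma_1 (induction for Sigma_1 formulas)).

omega^omega


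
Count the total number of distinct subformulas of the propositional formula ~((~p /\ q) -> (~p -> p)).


Formula: ~((~p /\ q) -> (~p -> p))
Subformulas found:
  1. q
  2. p
  3. ~p
  4. (~p /\ q)
  5. (~p -> p)
  6. ((~p /\ q) -> (~p -> p))
  7. ~((~p /\ q) -> (~p -> p))
Total distinct subformulas = 7

7


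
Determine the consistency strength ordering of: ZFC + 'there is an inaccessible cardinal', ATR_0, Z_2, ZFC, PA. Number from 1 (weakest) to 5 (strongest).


Ordering by consistency strength:
1. PA
2. ATR_0
3. Z_2
4. ZFC
5. ZFC + 'there is an inaccessible cardinal'


ZFC + 'there is an inaccessible cardinal'=5, ATR_0=2, Z_2=3, ZFC=4, PA=1


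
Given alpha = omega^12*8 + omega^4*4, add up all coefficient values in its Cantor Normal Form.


CNF: omega^12*8 + omega^4*4
Coefficients: 8 + 4 = 12

12


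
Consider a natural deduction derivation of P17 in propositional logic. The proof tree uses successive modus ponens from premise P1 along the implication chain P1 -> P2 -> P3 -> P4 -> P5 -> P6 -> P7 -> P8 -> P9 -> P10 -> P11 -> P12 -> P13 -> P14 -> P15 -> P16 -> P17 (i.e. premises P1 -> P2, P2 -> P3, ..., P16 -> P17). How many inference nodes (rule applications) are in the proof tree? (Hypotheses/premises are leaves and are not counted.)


We have a chain: P1 -> P2 -> P3 -> P4 -> P5 -> P6 -> P7 -> P8 -> P9 -> P10 -> P11 -> P12 -> P13 -> P14 -> P15 -> P16 -> P17.
Each modus ponens application produces the next variable.
The chain has 17 propositions, so 17-1 = 16 modus ponens steps.
Total inference nodes = 16

16


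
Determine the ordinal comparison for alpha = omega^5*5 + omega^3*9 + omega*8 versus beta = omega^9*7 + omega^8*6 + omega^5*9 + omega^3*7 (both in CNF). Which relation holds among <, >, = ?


Compare term by term from highest exponent:
alpha = omega^5*5 + omega^3*9 + omega*8
beta = omega^9*7 + omega^8*6 + omega^5*9 + omega^3*7
Term 1: alpha has omega^5*5, beta has omega^9*7
Term 2: alpha has omega^3*9, beta has omega^8*6
Term 3: alpha has omega^1*8, beta has omega^5*9
Term 4: alpha has omega^0*0, beta has omega^3*7
Result: alpha < beta

alpha < beta


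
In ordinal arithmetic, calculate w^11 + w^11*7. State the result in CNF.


Ordinal addition w^11 + w^11*7:
Both terms have the same exponent 11.
w^e*c + w^e*d = w^e*(c+d).
Result = w^11*(1+7) = w^11*8

w^11*8


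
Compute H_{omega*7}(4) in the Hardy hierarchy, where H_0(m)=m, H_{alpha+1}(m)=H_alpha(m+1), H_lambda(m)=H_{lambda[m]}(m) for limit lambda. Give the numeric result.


H_{omega*7}(4):
For the Hardy hierarchy, H_{omega*k}(n) = 2^k * n.
2^7 = 128.
128 * 4 = 512

512


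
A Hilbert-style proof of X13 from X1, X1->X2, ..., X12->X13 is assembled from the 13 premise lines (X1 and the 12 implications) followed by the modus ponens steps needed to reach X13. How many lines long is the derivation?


We have 13 premise lines: X1 and 12 implications.
Each implication is detached once by MP, giving 12 MP lines.
13 premise lines + 12 MP lines = 25 total lines.

25


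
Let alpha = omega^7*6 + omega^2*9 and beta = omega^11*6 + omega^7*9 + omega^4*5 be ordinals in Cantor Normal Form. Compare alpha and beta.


Compare term by term from highest exponent:
alpha = omega^7*6 + omega^2*9
beta = omega^11*6 + omega^7*9 + omega^4*5
Term 1: alpha has omega^7*6, beta has omega^11*6
Term 2: alpha has omega^2*9, beta has omega^7*9
Term 3: alpha has omega^0*0, beta has omega^4*5
Result: alpha < beta

alpha < beta


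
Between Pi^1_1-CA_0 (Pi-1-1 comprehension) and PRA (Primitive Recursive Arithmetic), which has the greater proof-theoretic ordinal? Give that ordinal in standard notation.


Proof-theoretic ordinal of Pi^1_1-CA_0 (Pi-1-1 comprehension): psi_0(Omega_omega)
Proof-theoretic ordinal of PRA (Primitive Recursive Arithmetic): omega^omega
Comparing: omega^omega < psi_0(Omega_omega).
The larger ordinal is psi_0(Omega_omega) (from Pi^1_1-CA_0 (Pi-1-1 comprehension)).

psi_0(Omega_omega)


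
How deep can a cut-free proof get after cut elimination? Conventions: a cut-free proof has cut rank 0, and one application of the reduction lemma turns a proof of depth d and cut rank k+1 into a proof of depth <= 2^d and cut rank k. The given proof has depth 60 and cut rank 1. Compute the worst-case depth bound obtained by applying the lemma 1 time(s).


Each rank reduction sends depth d to at most 2^d; cut rank r needs r reductions.
2_0(60) = 60
2_1(60) = 2^60 = 1152921504606846976
Cut-free depth bound = 1152921504606846976

1152921504606846976


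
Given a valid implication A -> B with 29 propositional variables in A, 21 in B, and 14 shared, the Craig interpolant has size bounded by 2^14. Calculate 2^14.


Shared atoms = 14
Craig interpolant size bound = 2^14
= 16384

16384


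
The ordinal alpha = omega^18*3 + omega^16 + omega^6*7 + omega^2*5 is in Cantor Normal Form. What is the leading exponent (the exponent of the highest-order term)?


CNF: omega^18*3 + omega^16 + omega^6*7 + omega^2*5
The leading term is omega^18*3, which has exponent 18.

18


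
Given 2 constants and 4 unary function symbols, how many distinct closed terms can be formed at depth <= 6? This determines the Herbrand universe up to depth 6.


Herbrand terms by depth:
Depth 0: 2 constants
Depth 1: 8 new terms (running total: 10)
Depth 2: 32 new terms (running total: 42)
Depth 3: 128 new terms (running total: 170)
Depth 4: 512 new terms (running total: 682)
Depth 5: 2048 new terms (running total: 2730)
Depth 6: 8192 new terms (running total: 10922)
Total distinct ground terms = 10922

10922


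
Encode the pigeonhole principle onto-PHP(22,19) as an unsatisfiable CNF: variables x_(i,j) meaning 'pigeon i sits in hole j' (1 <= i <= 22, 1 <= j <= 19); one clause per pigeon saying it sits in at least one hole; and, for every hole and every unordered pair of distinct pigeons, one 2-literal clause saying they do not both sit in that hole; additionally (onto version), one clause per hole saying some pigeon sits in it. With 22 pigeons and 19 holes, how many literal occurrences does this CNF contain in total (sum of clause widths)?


onto-PHP(22,19): 22 pigeons, 19 holes, 22*19 = 418 variables.
- pigeon clauses: one per pigeon -> 22 clauses of width 19 -> 418 literals
- hole clauses: 19 holes * C(22,2) = 19 * 231 -> 4389 clauses of width 2 -> 8778 literals
- onto clauses: one per hole -> 19 clauses of width 22 -> 418 literals
Total literal occurrences = 418 + 8778 + 418 = 9614

9614


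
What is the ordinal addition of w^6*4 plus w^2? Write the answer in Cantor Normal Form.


Ordinal addition w^6*4 + w^2:
Leading exponent of alpha (6) > leading exponent of beta (2).
Since alpha's term has higher exponent than beta's leading term,
the sum is simply alpha followed by beta.
Result = w^6*4 + w^2

w^6*4 + w^2


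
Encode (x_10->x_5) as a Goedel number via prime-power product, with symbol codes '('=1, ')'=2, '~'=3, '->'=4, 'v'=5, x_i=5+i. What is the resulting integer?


Formula: (x_10->x_5)
Symbol codes: [1, 15, 4, 10, 2]
Primes: [2, 3, 5, 7, 11]
p_1^1 = 2^1 = 2
p_2^15 = 3^15 = 14348907
p_3^4 = 5^4 = 625
p_4^10 = 7^10 = 282475249
p_5^2 = 11^2 = 121
Product = 613048175502555003750

613048175502555003750


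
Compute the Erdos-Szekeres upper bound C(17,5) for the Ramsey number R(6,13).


R(6,13) <= C(6+13-2, 6-1) = C(17, 5)
C(17, 5) = 17! / (5! * 12!)
= 6188

6188


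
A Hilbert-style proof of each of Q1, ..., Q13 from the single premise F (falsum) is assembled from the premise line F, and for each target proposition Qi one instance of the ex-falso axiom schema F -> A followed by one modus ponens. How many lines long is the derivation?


Ex falso, line by line:
- 1 premise line (F)
- 13 targets, each needing 1 axiom instance (F -> Qi) + 1 MP = 2 lines: 2 * 13 = 26
Total = 1 + 26 = 27 lines.

27


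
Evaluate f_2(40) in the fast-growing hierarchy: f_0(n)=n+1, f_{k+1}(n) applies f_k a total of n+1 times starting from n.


f_2(40) = f_1^41(40)
f_1(m) = 2m + 1.
Iterating: f_1^k(n) = 2^k*(n+1) - 1.
f_2(40) = 2^41*(40+1) - 1 = 2199023255552*41 - 1 = 90159953477631

90159953477631


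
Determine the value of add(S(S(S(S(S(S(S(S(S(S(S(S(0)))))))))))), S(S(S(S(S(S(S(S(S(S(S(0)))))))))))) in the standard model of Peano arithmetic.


add(S^12(0), S^11(0)):
S^12(0) = 12
S^11(0) = 11
12 + 11 = 23

23


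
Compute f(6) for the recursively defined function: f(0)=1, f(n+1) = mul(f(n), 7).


f(0) = 1
f(1) = mul(f(0), 7) = mul(1, 7) = 7
f(2) = mul(f(1), 7) = mul(7, 7) = 49
f(3) = mul(f(2), 7) = mul(49, 7) = 343
f(4) = mul(f(3), 7) = mul(343, 7) = 2401
f(5) = mul(f(4), 7) = mul(2401, 7) = 16807
f(6) = mul(f(5), 7) = mul(16807, 7) = 117649


117649


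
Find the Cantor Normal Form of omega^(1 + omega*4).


omega^(1 + omega*4):
In ordinal addition a term is absorbed by a following term of strictly larger exponent: 0 < 1, so 1 + omega*4 = omega*4.
omega raised to a CNF ordinal is a single CNF term: Result = omega^(omega*4)

omega^(omega*4)


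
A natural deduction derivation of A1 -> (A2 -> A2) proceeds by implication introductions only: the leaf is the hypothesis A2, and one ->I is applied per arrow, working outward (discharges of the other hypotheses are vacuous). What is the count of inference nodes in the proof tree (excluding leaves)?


The formula has 2 arrows (->); its innermost consequent A2 is one of the antecedents,
so the proof starts from the hypothesis leaf A2 (not a rule application) and closes one arrow per ->I.
Building A1 -> (A2 -> A2) therefore takes 2 nested implication introductions.
Total inference nodes = 2

2


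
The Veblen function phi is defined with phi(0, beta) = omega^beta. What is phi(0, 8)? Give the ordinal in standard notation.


phi(0, 8):
phi(0, beta) = omega^beta by definition.
phi(0, 8) = omega^8

omega^8


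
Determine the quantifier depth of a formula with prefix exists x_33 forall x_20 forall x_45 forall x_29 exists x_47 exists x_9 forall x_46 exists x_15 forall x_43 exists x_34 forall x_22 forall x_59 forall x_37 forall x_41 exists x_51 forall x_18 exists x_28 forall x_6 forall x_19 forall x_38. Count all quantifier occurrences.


Quantifier prefix has 20 quantifier symbols.
Quantifier depth = 20

20


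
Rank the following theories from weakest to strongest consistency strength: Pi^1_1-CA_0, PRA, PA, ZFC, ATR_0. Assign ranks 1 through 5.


Ordering by consistency strength:
1. PRA
2. PA
3. ATR_0
4. Pi^1_1-CA_0
5. ZFC


Pi^1_1-CA_0=4, PRA=1, PA=2, ZFC=5, ATR_0=3


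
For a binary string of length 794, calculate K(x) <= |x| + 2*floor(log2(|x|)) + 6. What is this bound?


floor(log2(794)) = 9
2 * 9 = 18
K(x) <= 794 + 18 + 6 = 818

818


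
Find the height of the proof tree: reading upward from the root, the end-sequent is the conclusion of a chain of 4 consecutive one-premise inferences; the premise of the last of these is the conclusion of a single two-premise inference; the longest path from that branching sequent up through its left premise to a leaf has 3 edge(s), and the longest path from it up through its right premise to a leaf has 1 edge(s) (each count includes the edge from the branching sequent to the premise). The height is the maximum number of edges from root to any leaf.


Longest path through the left premise: 3 edges (measured from the branching sequent)
Longest path through the right premise: 1 edges
Height of the subtree rooted at the branching sequent: max(3, 1) = 3
The branching sequent sits 4 edges above the root (the chain of one-premise inferences), so height = 3 + 4 = 7

7
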